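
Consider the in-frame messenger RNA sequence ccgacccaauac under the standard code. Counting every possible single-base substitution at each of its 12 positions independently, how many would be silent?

Codon 1 (CCG, Pro): 3 synonymous substitutions.
Codon 2 (ACC, Thr): 3 synonymous substitutions.
Codon 3 (CAA, Gln): 1 synonymous substitution.
Codon 4 (UAC, Tyr): 1 synonymous substitution.
Total: 3 + 3 + 1 + 1 = 8.

8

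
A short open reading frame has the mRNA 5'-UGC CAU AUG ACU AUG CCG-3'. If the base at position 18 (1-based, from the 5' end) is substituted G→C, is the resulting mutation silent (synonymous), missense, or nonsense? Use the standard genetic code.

silent

Position 18 falls in codon 6: CCG → Pro.
After the substitution the codon is CCC → Pro.
Both encode Pro, so the change is synonymous.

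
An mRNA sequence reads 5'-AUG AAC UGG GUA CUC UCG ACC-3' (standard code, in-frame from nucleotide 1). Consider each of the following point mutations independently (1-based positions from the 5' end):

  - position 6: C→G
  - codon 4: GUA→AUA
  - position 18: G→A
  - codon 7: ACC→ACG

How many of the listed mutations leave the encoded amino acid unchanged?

2

Codon 2: AAC (Asn) → AAG (Lys) — missense.
Codon 4: GUA (Val) → AUA (Ile) — missense.
Codon 6: UCG (Ser) → UCA (Ser) — synonymous.
Codon 7: ACC (Thr) → ACG (Thr) — synonymous.
Synonymous: 2 of 4.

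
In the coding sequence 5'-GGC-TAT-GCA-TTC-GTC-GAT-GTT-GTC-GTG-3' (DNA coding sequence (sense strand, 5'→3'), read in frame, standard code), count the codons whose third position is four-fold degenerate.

6

Codon 1 GGC (Gly): third position 4-fold.
Codon 2 TAT (Tyr): third position 2-fold.
Codon 3 GCA (Ala): third position 4-fold.
Codon 4 TTC (Phe): third position 2-fold.
Codon 5 GTC (Val): third position 4-fold.
Codon 6 GAT (Asp): third position 2-fold.
Codon 7 GTT (Val): third position 4-fold.
Codon 8 GTC (Val): third position 4-fold.
Codon 9 GTG (Val): third position 4-fold.
Four-fold degenerate third positions: 6.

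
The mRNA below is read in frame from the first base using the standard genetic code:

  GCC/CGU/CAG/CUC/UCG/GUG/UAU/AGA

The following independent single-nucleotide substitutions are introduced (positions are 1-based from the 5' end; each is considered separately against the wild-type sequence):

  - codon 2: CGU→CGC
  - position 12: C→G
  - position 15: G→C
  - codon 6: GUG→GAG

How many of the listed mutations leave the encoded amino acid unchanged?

3

Codon 2: CGU (Arg) → CGC (Arg) — synonymous.
Codon 4: CUC (Leu) → CUG (Leu) — synonymous.
Codon 5: UCG (Ser) → UCC (Ser) — synonymous.
Codon 6: GUG (Val) → GAG (Glu) — missense.
Synonymous: 3 of 4.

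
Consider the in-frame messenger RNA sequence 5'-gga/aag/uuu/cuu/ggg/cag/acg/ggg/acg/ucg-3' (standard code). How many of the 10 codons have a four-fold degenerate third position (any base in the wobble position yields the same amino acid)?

7

Codon 1 GGA (Gly): third position 4-fold.
Codon 2 AAG (Lys): third position 2-fold.
Codon 3 UUU (Phe): third position 2-fold.
Codon 4 CUU (Leu): third position 4-fold.
Codon 5 GGG (Gly): third position 4-fold.
Codon 6 CAG (Gln): third position 2-fold.
Codon 7 ACG (Thr): third position 4-fold.
Codon 8 GGG (Gly): third position 4-fold.
Codon 9 ACG (Thr): third position 4-fold.
Codon 10 UCG (Ser): third position 4-fold.
Four-fold degenerate third positions: 7.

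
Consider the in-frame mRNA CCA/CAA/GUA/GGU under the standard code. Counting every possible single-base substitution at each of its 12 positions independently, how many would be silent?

10

Codon 1 (CCA, Pro): 3 synonymous substitutions.
Codon 2 (CAA, Gln): 1 synonymous substitution.
Codon 3 (GUA, Val): 3 synonymous substitutions.
Codon 4 (GGU, Gly): 3 synonymous substitutions.
Total: 3 + 1 + 3 + 3 = 10.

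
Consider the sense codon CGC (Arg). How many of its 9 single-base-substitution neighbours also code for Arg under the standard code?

Position 1: none → 0 synonymous.
Position 2: none → 0 synonymous.
Position 3: CGU, CGA, CGG → 3 synonymous.
Total: 0 + 0 + 3 = 3.

3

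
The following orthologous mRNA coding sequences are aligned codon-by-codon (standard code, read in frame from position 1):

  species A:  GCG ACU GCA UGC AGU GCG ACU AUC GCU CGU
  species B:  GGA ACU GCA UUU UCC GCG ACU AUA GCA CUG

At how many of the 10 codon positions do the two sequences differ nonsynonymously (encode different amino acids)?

3

Codon 1: GCG Ala / GGA Gly — nonsynonymous.
Codon 2: ACU Thr / ACU Thr — identical.
Codon 3: GCA Ala / GCA Ala — identical.
Codon 4: UGC Cys / UUU Phe — nonsynonymous.
Codon 5: AGU Ser / UCC Ser — synonymous.
Codon 6: GCG Ala / GCG Ala — identical.
Codon 7: ACU Thr / ACU Thr — identical.
Codon 8: AUC Ile / AUA Ile — synonymous.
Codon 9: GCU Ala / GCA Ala — synonymous.
Codon 10: CGU Arg / CUG Leu — nonsynonymous.
Nonsynonymous differences: 3.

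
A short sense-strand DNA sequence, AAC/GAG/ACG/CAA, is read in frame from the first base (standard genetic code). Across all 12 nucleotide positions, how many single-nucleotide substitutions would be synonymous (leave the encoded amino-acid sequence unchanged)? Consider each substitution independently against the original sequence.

6

Codon 1 (AAC, Asn): 1 synonymous substitution.
Codon 2 (GAG, Glu): 1 synonymous substitution.
Codon 3 (ACG, Thr): 3 synonymous substitutions.
Codon 4 (CAA, Gln): 1 synonymous substitution.
Total: 1 + 1 + 3 + 1 = 6.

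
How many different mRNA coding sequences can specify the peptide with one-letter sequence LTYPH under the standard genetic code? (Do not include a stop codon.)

Leu: 6 codons.
Thr: 4 codons.
Tyr: 2 codons.
Pro: 4 codons.
His: 2 codons.
6 × 4 × 2 × 4 × 2 = 384.

384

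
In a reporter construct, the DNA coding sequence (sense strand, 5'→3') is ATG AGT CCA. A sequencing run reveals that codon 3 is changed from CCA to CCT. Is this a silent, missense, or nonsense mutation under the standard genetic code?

silent

Position 9 falls in codon 3: CCA → Pro.
After the substitution the codon is CCT → Pro.
Both encode Pro, so the change is synonymous.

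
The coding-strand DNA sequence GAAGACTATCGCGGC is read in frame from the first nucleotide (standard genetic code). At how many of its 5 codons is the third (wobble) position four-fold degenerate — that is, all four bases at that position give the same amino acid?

Codon 1 GAA (Glu): third position 2-fold.
Codon 2 GAC (Asp): third position 2-fold.
Codon 3 TAT (Tyr): third position 2-fold.
Codon 4 CGC (Arg): third position 4-fold.
Codon 5 GGC (Gly): third position 4-fold.
Four-fold degenerate third positions: 2.

2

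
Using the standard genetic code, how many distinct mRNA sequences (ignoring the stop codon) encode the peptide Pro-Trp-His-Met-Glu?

Pro: 4 codons.
Trp: 1 codon.
His: 2 codons.
Met: 1 codon.
Glu: 2 codons.
4 × 1 × 2 × 1 × 2 = 16.

16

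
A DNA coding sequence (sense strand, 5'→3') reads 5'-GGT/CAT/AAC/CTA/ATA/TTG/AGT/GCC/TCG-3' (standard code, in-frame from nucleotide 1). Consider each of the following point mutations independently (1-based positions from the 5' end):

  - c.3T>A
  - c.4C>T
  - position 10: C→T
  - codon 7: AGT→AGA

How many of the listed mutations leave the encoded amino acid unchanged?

Codon 1: GGT (Gly) → GGA (Gly) — synonymous.
Codon 2: CAT (His) → TAT (Tyr) — missense.
Codon 4: CTA (Leu) → TTA (Leu) — synonymous.
Codon 7: AGT (Ser) → AGA (Arg) — missense.
Synonymous: 2 of 4.

2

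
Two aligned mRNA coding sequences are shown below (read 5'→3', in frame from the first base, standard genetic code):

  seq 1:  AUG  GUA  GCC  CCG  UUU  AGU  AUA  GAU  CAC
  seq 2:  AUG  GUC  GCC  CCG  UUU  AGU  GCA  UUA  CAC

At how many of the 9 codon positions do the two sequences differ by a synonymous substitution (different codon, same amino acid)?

Codon 1: AUG Met / AUG Met — identical.
Codon 2: GUA Val / GUC Val — synonymous.
Codon 3: GCC Ala / GCC Ala — identical.
Codon 4: CCG Pro / CCG Pro — identical.
Codon 5: UUU Phe / UUU Phe — identical.
Codon 6: AGU Ser / AGU Ser — identical.
Codon 7: AUA Ile / GCA Ala — nonsynonymous.
Codon 8: GAU Asp / UUA Leu — nonsynonymous.
Codon 9: CAC His / CAC His — identical.
Synonymous differences: 1.

1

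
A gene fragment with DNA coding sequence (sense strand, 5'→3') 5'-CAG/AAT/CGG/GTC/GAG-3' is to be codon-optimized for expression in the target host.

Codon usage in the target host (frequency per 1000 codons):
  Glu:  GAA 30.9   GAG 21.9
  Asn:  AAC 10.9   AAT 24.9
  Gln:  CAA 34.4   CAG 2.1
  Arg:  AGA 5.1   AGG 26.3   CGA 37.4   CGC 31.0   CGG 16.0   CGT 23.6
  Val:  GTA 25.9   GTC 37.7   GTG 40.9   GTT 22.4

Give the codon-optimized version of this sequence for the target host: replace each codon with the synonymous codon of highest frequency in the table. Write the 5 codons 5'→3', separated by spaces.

CAA AAT CGA GTG GAA

Codon 1 (Gln): best is CAA at 34.4.
Codon 2 (Asn): best is AAT at 24.9.
Codon 3 (Arg): best is CGA at 37.4.
Codon 4 (Val): best is GTG at 40.9.
Codon 5 (Glu): best is GAA at 30.9.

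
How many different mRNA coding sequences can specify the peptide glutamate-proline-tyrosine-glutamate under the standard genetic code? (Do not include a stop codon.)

32

Glu: 2 codons.
Pro: 4 codons.
Tyr: 2 codons.
Glu: 2 codons.
2 × 4 × 2 × 2 = 32.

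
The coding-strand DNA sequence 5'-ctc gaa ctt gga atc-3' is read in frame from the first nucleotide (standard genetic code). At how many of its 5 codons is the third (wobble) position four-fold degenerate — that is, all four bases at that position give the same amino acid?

3

Codon 1 CTC (Leu): third position 4-fold.
Codon 2 GAA (Glu): third position 2-fold.
Codon 3 CTT (Leu): third position 4-fold.
Codon 4 GGA (Gly): third position 4-fold.
Codon 5 ATC (Ile): third position 3-fold.
Four-fold degenerate third positions: 3.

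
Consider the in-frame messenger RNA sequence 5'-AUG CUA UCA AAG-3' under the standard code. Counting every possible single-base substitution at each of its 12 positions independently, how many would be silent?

8

Codon 1 (AUG, Met): 0 synonymous substitutions.
Codon 2 (CUA, Leu): 4 synonymous substitutions.
Codon 3 (UCA, Ser): 3 synonymous substitutions.
Codon 4 (AAG, Lys): 1 synonymous substitution.
Total: 0 + 4 + 3 + 1 = 8.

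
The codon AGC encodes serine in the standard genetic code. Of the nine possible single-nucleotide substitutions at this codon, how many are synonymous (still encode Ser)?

1

Position 1: none → 0 synonymous.
Position 2: none → 0 synonymous.
Position 3: AGU → 1 synonymous.
Total: 0 + 0 + 1 = 1.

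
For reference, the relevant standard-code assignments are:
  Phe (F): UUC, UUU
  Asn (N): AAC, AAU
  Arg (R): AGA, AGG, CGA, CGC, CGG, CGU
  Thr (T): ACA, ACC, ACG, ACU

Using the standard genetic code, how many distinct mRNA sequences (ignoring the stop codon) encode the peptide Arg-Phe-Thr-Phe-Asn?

192

Arg: 6 codons.
Phe: 2 codons.
Thr: 4 codons.
Phe: 2 codons.
Asn: 2 codons.
6 × 2 × 4 × 2 × 2 = 192.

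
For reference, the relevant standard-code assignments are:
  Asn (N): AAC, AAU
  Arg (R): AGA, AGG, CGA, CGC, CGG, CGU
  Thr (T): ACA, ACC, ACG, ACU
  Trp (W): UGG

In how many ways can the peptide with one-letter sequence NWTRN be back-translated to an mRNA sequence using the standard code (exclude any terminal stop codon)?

Asn: 2 codons.
Trp: 1 codon.
Thr: 4 codons.
Arg: 6 codons.
Asn: 2 codons.
2 × 1 × 4 × 6 × 2 = 96.

96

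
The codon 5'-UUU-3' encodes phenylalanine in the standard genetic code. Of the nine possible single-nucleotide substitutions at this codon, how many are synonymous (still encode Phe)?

1

Position 1: none → 0 synonymous.
Position 2: none → 0 synonymous.
Position 3: UUC → 1 synonymous.
Total: 0 + 0 + 1 = 1.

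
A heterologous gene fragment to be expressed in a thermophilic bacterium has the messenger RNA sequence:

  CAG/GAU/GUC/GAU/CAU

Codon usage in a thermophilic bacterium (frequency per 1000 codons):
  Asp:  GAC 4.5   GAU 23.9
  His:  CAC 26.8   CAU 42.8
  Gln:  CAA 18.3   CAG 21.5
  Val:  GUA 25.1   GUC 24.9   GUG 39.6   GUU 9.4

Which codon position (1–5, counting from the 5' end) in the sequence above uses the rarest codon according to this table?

Codon 1 CAG (Gln): 21.5 per 1000.
Codon 2 GAU (Asp): 23.9 per 1000.
Codon 3 GUC (Val): 24.9 per 1000.
Codon 4 GAU (Asp): 23.9 per 1000.
Codon 5 CAU (His): 42.8 per 1000.
Lowest frequency is 21.5 at codon 1.

1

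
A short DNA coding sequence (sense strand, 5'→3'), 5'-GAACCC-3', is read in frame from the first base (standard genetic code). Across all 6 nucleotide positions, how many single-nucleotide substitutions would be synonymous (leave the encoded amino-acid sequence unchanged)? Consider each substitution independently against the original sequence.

4

Codon 1 (GAA, Glu): 1 synonymous substitution.
Codon 2 (CCC, Pro): 3 synonymous substitutions.
Total: 1 + 3 = 4.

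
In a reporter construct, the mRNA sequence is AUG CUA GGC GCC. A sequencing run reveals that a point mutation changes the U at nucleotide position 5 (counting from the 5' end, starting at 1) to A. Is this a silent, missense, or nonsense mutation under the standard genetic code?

missense

Position 5 falls in codon 2: CUA → Leu.
After the substitution the codon is CAA → Gln.
Leu ≠ Gln, so this is a missense mutation.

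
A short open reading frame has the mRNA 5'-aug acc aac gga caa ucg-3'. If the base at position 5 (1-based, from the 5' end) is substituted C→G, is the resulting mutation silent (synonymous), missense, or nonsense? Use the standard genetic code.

missense

Position 5 falls in codon 2: ACC → Thr.
After the substitution the codon is AGC → Ser.
Thr ≠ Ser, so this is a missense mutation.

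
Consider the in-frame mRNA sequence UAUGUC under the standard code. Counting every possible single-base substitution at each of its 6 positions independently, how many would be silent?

4

Codon 1 (UAU, Tyr): 1 synonymous substitution.
Codon 2 (GUC, Val): 3 synonymous substitutions.
Total: 1 + 3 = 4.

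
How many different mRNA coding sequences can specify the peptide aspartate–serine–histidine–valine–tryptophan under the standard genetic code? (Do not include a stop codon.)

96

Asp: 2 codons.
Ser: 6 codons.
His: 2 codons.
Val: 4 codons.
Trp: 1 codon.
2 × 6 × 2 × 4 × 1 = 96.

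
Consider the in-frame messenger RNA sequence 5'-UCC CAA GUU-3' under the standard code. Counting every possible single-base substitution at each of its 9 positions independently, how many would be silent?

7

Codon 1 (UCC, Ser): 3 synonymous substitutions.
Codon 2 (CAA, Gln): 1 synonymous substitution.
Codon 3 (GUU, Val): 3 synonymous substitutions.
Total: 3 + 1 + 3 = 7.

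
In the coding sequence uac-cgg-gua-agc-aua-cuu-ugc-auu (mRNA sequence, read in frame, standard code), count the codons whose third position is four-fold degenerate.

3

Codon 1 UAC (Tyr): third position 2-fold.
Codon 2 CGG (Arg): third position 4-fold.
Codon 3 GUA (Val): third position 4-fold.
Codon 4 AGC (Ser): third position 2-fold.
Codon 5 AUA (Ile): third position 3-fold.
Codon 6 CUU (Leu): third position 4-fold.
Codon 7 UGC (Cys): third position 2-fold.
Codon 8 AUU (Ile): third position 3-fold.
Four-fold degenerate third positions: 3.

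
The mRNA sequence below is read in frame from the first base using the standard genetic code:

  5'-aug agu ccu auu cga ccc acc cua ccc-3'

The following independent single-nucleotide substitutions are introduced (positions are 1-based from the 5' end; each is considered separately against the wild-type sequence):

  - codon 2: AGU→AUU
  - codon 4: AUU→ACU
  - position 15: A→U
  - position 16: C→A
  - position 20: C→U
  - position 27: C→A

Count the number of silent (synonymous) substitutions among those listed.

2

Codon 2: AGU (Ser) → AUU (Ile) — missense.
Codon 4: AUU (Ile) → ACU (Thr) — missense.
Codon 5: CGA (Arg) → CGU (Arg) — synonymous.
Codon 6: CCC (Pro) → ACC (Thr) — missense.
Codon 7: ACC (Thr) → AUC (Ile) — missense.
Codon 9: CCC (Pro) → CCA (Pro) — synonymous.
Synonymous: 2 of 6.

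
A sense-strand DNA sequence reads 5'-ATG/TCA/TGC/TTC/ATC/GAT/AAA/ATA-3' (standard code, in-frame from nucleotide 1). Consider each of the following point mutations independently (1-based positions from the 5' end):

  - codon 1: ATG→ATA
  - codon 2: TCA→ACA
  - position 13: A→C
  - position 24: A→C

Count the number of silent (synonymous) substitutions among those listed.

Codon 1: ATG (Met) → ATA (Ile) — missense.
Codon 2: TCA (Ser) → ACA (Thr) — missense.
Codon 5: ATC (Ile) → CTC (Leu) — missense.
Codon 8: ATA (Ile) → ATC (Ile) — synonymous.
Synonymous: 1 of 4.

1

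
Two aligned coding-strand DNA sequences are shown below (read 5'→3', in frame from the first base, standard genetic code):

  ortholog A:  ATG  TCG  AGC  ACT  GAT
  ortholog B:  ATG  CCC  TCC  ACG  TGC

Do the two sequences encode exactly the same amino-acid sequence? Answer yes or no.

no

Codon 1: ATG Met / ATG Met — identical.
Codon 2: TCG Ser / CCC Pro — nonsynonymous.
Codon 3: AGC Ser / TCC Ser — synonymous.
Codon 4: ACT Thr / ACG Thr — synonymous.
Codon 5: GAT Asp / TGC Cys — nonsynonymous.
Nonsynonymous differences: 2 → different protein.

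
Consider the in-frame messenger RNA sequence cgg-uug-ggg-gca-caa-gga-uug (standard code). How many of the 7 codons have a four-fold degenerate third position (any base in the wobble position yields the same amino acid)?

Codon 1 CGG (Arg): third position 4-fold.
Codon 2 UUG (Leu): third position 2-fold.
Codon 3 GGG (Gly): third position 4-fold.
Codon 4 GCA (Ala): third position 4-fold.
Codon 5 CAA (Gln): third position 2-fold.
Codon 6 GGA (Gly): third position 4-fold.
Codon 7 UUG (Leu): third position 2-fold.
Four-fold degenerate third positions: 4.

4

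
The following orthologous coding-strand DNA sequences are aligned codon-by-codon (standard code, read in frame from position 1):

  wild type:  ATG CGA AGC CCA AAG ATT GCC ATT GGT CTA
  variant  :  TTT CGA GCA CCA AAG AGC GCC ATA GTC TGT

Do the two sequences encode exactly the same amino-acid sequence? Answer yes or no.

no

Codon 1: ATG Met / TTT Phe — nonsynonymous.
Codon 2: CGA Arg / CGA Arg — identical.
Codon 3: AGC Ser / GCA Ala — nonsynonymous.
Codon 4: CCA Pro / CCA Pro — identical.
Codon 5: AAG Lys / AAG Lys — identical.
Codon 6: ATT Ile / AGC Ser — nonsynonymous.
Codon 7: GCC Ala / GCC Ala — identical.
Codon 8: ATT Ile / ATA Ile — synonymous.
Codon 9: GGT Gly / GTC Val — nonsynonymous.
Codon 10: CTA Leu / TGT Cys — nonsynonymous.
Nonsynonymous differences: 5 → different protein.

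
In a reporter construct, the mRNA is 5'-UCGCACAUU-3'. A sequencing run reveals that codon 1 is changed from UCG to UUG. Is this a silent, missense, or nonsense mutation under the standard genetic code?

Position 2 falls in codon 1: UCG → Ser.
After the substitution the codon is UUG → Leu.
Ser ≠ Leu, so this is a missense mutation.

missense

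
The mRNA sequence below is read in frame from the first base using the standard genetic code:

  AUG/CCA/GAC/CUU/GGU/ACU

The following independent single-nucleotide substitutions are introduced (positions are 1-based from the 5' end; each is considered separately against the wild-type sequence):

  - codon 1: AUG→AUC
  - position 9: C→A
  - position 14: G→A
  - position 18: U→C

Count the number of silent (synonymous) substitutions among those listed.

1

Codon 1: AUG (Met) → AUC (Ile) — missense.
Codon 3: GAC (Asp) → GAA (Glu) — missense.
Codon 5: GGU (Gly) → GAU (Asp) — missense.
Codon 6: ACU (Thr) → ACC (Thr) — synonymous.
Synonymous: 1 of 4.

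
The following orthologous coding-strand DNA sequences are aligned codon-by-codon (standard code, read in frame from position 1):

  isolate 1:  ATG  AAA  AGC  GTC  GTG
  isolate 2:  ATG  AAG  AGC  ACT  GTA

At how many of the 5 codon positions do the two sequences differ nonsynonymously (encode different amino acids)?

1

Codon 1: ATG Met / ATG Met — identical.
Codon 2: AAA Lys / AAG Lys — synonymous.
Codon 3: AGC Ser / AGC Ser — identical.
Codon 4: GTC Val / ACT Thr — nonsynonymous.
Codon 5: GTG Val / GTA Val — synonymous.
Nonsynonymous differences: 1.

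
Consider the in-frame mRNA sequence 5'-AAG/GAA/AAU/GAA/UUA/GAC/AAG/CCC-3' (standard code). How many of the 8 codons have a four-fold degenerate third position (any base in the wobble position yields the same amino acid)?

1

Codon 1 AAG (Lys): third position 2-fold.
Codon 2 GAA (Glu): third position 2-fold.
Codon 3 AAU (Asn): third position 2-fold.
Codon 4 GAA (Glu): third position 2-fold.
Codon 5 UUA (Leu): third position 2-fold.
Codon 6 GAC (Asp): third position 2-fold.
Codon 7 AAG (Lys): third position 2-fold.
Codon 8 CCC (Pro): third position 4-fold.
Four-fold degenerate third positions: 1.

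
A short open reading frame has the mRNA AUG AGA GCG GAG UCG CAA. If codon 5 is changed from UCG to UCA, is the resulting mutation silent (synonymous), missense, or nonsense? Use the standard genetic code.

Position 15 falls in codon 5: UCG → Ser.
After the substitution the codon is UCA → Ser.
Both encode Ser, so the change is synonymous.

silent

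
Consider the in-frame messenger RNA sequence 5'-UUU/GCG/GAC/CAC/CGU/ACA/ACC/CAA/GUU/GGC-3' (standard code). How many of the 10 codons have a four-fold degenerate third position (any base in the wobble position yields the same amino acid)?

6

Codon 1 UUU (Phe): third position 2-fold.
Codon 2 GCG (Ala): third position 4-fold.
Codon 3 GAC (Asp): third position 2-fold.
Codon 4 CAC (His): third position 2-fold.
Codon 5 CGU (Arg): third position 4-fold.
Codon 6 ACA (Thr): third position 4-fold.
Codon 7 ACC (Thr): third position 4-fold.
Codon 8 CAA (Gln): third position 2-fold.
Codon 9 GUU (Val): third position 4-fold.
Codon 10 GGC (Gly): third position 4-fold.
Four-fold degenerate third positions: 6.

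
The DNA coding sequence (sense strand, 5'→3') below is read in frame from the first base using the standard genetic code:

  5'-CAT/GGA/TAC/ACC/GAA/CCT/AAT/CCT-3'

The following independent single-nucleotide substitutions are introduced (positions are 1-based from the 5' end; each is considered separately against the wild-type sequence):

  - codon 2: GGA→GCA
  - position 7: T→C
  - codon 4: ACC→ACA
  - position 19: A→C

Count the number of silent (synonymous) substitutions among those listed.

1

Codon 2: GGA (Gly) → GCA (Ala) — missense.
Codon 3: TAC (Tyr) → CAC (His) — missense.
Codon 4: ACC (Thr) → ACA (Thr) — synonymous.
Codon 7: AAT (Asn) → CAT (His) — missense.
Synonymous: 1 of 4.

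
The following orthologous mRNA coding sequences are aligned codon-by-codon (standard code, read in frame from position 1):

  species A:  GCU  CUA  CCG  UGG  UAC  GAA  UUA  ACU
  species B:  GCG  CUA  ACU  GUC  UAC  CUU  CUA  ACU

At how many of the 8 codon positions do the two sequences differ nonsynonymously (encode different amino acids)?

Codon 1: GCU Ala / GCG Ala — synonymous.
Codon 2: CUA Leu / CUA Leu — identical.
Codon 3: CCG Pro / ACU Thr — nonsynonymous.
Codon 4: UGG Trp / GUC Val — nonsynonymous.
Codon 5: UAC Tyr / UAC Tyr — identical.
Codon 6: GAA Glu / CUU Leu — nonsynonymous.
Codon 7: UUA Leu / CUA Leu — synonymous.
Codon 8: ACU Thr / ACU Thr — identical.
Nonsynonymous differences: 3.

3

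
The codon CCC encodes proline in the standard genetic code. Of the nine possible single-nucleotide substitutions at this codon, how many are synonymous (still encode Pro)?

3

Position 1: none → 0 synonymous.
Position 2: none → 0 synonymous.
Position 3: CCU, CCA, CCG → 3 synonymous.
Total: 0 + 0 + 3 = 3.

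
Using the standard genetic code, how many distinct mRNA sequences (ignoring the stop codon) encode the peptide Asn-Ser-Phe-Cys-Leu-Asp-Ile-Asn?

3456

Asn: 2 codons.
Ser: 6 codons.
Phe: 2 codons.
Cys: 2 codons.
Leu: 6 codons.
Asp: 2 codons.
Ile: 3 codons.
Asn: 2 codons.
2 × 6 × 2 × 2 × 6 × 2 × 3 × 2 = 3456.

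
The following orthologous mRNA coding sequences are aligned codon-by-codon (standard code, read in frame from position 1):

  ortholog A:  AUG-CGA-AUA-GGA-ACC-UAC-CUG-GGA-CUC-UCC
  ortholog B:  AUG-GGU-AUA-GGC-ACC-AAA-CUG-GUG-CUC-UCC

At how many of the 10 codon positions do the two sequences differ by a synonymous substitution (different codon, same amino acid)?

Codon 1: AUG Met / AUG Met — identical.
Codon 2: CGA Arg / GGU Gly — nonsynonymous.
Codon 3: AUA Ile / AUA Ile — identical.
Codon 4: GGA Gly / GGC Gly — synonymous.
Codon 5: ACC Thr / ACC Thr — identical.
Codon 6: UAC Tyr / AAA Lys — nonsynonymous.
Codon 7: CUG Leu / CUG Leu — identical.
Codon 8: GGA Gly / GUG Val — nonsynonymous.
Codon 9: CUC Leu / CUC Leu — identical.
Codon 10: UCC Ser / UCC Ser — identical.
Synonymous differences: 1.

1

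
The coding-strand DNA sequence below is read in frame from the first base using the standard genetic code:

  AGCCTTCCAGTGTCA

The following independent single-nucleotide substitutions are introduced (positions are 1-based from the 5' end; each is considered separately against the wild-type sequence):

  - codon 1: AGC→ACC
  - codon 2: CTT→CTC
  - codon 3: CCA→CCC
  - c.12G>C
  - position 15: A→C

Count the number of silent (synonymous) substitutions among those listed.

Codon 1: AGC (Ser) → ACC (Thr) — missense.
Codon 2: CTT (Leu) → CTC (Leu) — synonymous.
Codon 3: CCA (Pro) → CCC (Pro) — synonymous.
Codon 4: GTG (Val) → GTC (Val) — synonymous.
Codon 5: TCA (Ser) → TCC (Ser) — synonymous.
Synonymous: 4 of 5.

4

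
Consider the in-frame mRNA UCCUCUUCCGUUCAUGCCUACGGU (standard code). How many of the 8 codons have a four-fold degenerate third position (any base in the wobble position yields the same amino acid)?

6

Codon 1 UCC (Ser): third position 4-fold.
Codon 2 UCU (Ser): third position 4-fold.
Codon 3 UCC (Ser): third position 4-fold.
Codon 4 GUU (Val): third position 4-fold.
Codon 5 CAU (His): third position 2-fold.
Codon 6 GCC (Ala): third position 4-fold.
Codon 7 UAC (Tyr): third position 2-fold.
Codon 8 GGU (Gly): third position 4-fold.
Four-fold degenerate third positions: 6.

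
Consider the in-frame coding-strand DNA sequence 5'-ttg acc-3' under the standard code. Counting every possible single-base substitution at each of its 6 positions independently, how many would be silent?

Codon 1 (TTG, Leu): 2 synonymous substitutions.
Codon 2 (ACC, Thr): 3 synonymous substitutions.
Total: 2 + 3 = 5.

5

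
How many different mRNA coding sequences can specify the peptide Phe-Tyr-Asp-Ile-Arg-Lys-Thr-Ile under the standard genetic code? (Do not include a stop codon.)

3456

Phe: 2 codons.
Tyr: 2 codons.
Asp: 2 codons.
Ile: 3 codons.
Arg: 6 codons.
Lys: 2 codons.
Thr: 4 codons.
Ile: 3 codons.
2 × 2 × 2 × 3 × 6 × 2 × 4 × 3 = 3456.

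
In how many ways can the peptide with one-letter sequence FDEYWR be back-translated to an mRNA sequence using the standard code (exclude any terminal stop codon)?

Phe: 2 codons.
Asp: 2 codons.
Glu: 2 codons.
Tyr: 2 codons.
Trp: 1 codon.
Arg: 6 codons.
2 × 2 × 2 × 2 × 1 × 6 = 96.

96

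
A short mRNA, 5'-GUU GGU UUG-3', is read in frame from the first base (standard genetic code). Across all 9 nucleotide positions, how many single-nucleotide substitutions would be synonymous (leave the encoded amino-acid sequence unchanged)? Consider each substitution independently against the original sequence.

Codon 1 (GUU, Val): 3 synonymous substitutions.
Codon 2 (GGU, Gly): 3 synonymous substitutions.
Codon 3 (UUG, Leu): 2 synonymous substitutions.
Total: 3 + 3 + 2 = 8.

8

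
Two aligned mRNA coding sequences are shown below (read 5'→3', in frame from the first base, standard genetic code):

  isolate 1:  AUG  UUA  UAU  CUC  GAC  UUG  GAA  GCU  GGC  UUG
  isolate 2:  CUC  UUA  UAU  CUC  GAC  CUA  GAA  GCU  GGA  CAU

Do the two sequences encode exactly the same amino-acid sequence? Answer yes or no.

Codon 1: AUG Met / CUC Leu — nonsynonymous.
Codon 2: UUA Leu / UUA Leu — identical.
Codon 3: UAU Tyr / UAU Tyr — identical.
Codon 4: CUC Leu / CUC Leu — identical.
Codon 5: GAC Asp / GAC Asp — identical.
Codon 6: UUG Leu / CUA Leu — synonymous.
Codon 7: GAA Glu / GAA Glu — identical.
Codon 8: GCU Ala / GCU Ala — identical.
Codon 9: GGC Gly / GGA Gly — synonymous.
Codon 10: UUG Leu / CAU His — nonsynonymous.
Nonsynonymous differences: 2 → different protein.

no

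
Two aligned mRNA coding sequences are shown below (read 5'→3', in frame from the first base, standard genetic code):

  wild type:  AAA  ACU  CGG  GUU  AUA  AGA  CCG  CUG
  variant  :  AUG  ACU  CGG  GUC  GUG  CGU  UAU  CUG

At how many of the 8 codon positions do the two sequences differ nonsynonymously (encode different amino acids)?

Codon 1: AAA Lys / AUG Met — nonsynonymous.
Codon 2: ACU Thr / ACU Thr — identical.
Codon 3: CGG Arg / CGG Arg — identical.
Codon 4: GUU Val / GUC Val — synonymous.
Codon 5: AUA Ile / GUG Val — nonsynonymous.
Codon 6: AGA Arg / CGU Arg — synonymous.
Codon 7: CCG Pro / UAU Tyr — nonsynonymous.
Codon 8: CUG Leu / CUG Leu — identical.
Nonsynonymous differences: 3.

3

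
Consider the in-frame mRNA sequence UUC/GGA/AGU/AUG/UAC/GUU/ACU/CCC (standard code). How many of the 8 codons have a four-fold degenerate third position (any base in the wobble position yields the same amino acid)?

Codon 1 UUC (Phe): third position 2-fold.
Codon 2 GGA (Gly): third position 4-fold.
Codon 3 AGU (Ser): third position 2-fold.
Codon 4 AUG (Met): third position 1-fold.
Codon 5 UAC (Tyr): third position 2-fold.
Codon 6 GUU (Val): third position 4-fold.
Codon 7 ACU (Thr): third position 4-fold.
Codon 8 CCC (Pro): third position 4-fold.
Four-fold degenerate third positions: 4.

4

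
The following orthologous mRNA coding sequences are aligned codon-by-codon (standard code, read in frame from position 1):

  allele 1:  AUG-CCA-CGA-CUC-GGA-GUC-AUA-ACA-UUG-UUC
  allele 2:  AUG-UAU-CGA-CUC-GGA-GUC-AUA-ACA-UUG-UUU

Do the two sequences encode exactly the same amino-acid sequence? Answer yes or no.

Codon 1: AUG Met / AUG Met — identical.
Codon 2: CCA Pro / UAU Tyr — nonsynonymous.
Codon 3: CGA Arg / CGA Arg — identical.
Codon 4: CUC Leu / CUC Leu — identical.
Codon 5: GGA Gly / GGA Gly — identical.
Codon 6: GUC Val / GUC Val — identical.
Codon 7: AUA Ile / AUA Ile — identical.
Codon 8: ACA Thr / ACA Thr — identical.
Codon 9: UUG Leu / UUG Leu — identical.
Codon 10: UUC Phe / UUU Phe — synonymous.
Nonsynonymous differences: 1 → different protein.

no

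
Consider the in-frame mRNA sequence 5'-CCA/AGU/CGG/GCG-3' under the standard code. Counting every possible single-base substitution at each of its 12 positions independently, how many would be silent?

Codon 1 (CCA, Pro): 3 synonymous substitutions.
Codon 2 (AGU, Ser): 1 synonymous substitution.
Codon 3 (CGG, Arg): 4 synonymous substitutions.
Codon 4 (GCG, Ala): 3 synonymous substitutions.
Total: 3 + 1 + 4 + 3 = 11.

11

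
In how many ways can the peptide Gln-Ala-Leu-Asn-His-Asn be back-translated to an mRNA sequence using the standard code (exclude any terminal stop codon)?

Gln: 2 codons.
Ala: 4 codons.
Leu: 6 codons.
Asn: 2 codons.
His: 2 codons.
Asn: 2 codons.
2 × 4 × 6 × 2 × 2 × 2 = 384.

384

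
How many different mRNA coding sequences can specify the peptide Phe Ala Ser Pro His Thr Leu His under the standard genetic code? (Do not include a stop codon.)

Phe: 2 codons.
Ala: 4 codons.
Ser: 6 codons.
Pro: 4 codons.
His: 2 codons.
Thr: 4 codons.
Leu: 6 codons.
His: 2 codons.
2 × 4 × 6 × 4 × 2 × 4 × 6 × 2 = 18432.

18432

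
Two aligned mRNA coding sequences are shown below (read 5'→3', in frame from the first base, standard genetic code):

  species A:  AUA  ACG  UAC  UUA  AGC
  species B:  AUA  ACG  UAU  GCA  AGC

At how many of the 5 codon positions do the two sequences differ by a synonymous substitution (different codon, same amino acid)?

Codon 1: AUA Ile / AUA Ile — identical.
Codon 2: ACG Thr / ACG Thr — identical.
Codon 3: UAC Tyr / UAU Tyr — synonymous.
Codon 4: UUA Leu / GCA Ala — nonsynonymous.
Codon 5: AGC Ser / AGC Ser — identical.
Synonymous differences: 1.

1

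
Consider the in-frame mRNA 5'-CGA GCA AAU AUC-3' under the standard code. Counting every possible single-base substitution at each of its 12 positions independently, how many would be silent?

Codon 1 (CGA, Arg): 4 synonymous substitutions.
Codon 2 (GCA, Ala): 3 synonymous substitutions.
Codon 3 (AAU, Asn): 1 synonymous substitution.
Codon 4 (AUC, Ile): 2 synonymous substitutions.
Total: 4 + 3 + 1 + 2 = 10.

10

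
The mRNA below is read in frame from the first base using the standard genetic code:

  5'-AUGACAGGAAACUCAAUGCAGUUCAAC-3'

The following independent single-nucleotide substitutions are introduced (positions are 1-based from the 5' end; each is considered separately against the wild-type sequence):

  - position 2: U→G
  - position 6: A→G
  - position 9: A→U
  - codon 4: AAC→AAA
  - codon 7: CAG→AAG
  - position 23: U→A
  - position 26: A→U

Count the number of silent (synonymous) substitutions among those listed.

Codon 1: AUG (Met) → AGG (Arg) — missense.
Codon 2: ACA (Thr) → ACG (Thr) — synonymous.
Codon 3: GGA (Gly) → GGU (Gly) — synonymous.
Codon 4: AAC (Asn) → AAA (Lys) — missense.
Codon 7: CAG (Gln) → AAG (Lys) — missense.
Codon 8: UUC (Phe) → UAC (Tyr) — missense.
Codon 9: AAC (Asn) → AUC (Ile) — missense.
Synonymous: 2 of 7.

2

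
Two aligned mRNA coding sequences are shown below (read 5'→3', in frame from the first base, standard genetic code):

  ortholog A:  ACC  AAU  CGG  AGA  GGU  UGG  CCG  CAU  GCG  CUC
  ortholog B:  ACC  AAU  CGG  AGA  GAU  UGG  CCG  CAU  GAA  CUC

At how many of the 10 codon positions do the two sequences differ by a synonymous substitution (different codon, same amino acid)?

0

Codon 1: ACC Thr / ACC Thr — identical.
Codon 2: AAU Asn / AAU Asn — identical.
Codon 3: CGG Arg / CGG Arg — identical.
Codon 4: AGA Arg / AGA Arg — identical.
Codon 5: GGU Gly / GAU Asp — nonsynonymous.
Codon 6: UGG Trp / UGG Trp — identical.
Codon 7: CCG Pro / CCG Pro — identical.
Codon 8: CAU His / CAU His — identical.
Codon 9: GCG Ala / GAA Glu — nonsynonymous.
Codon 10: CUC Leu / CUC Leu — identical.
Synonymous differences: 0.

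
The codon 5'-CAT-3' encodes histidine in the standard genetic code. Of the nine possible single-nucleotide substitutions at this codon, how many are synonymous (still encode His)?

1

Position 1: none → 0 synonymous.
Position 2: none → 0 synonymous.
Position 3: CAC → 1 synonymous.
Total: 0 + 0 + 1 = 1.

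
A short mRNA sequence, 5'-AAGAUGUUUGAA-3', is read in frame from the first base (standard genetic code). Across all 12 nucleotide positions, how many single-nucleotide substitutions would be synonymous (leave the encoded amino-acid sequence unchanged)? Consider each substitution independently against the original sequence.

3

Codon 1 (AAG, Lys): 1 synonymous substitution.
Codon 2 (AUG, Met): 0 synonymous substitutions.
Codon 3 (UUU, Phe): 1 synonymous substitution.
Codon 4 (GAA, Glu): 1 synonymous substitution.
Total: 1 + 0 + 1 + 1 = 3.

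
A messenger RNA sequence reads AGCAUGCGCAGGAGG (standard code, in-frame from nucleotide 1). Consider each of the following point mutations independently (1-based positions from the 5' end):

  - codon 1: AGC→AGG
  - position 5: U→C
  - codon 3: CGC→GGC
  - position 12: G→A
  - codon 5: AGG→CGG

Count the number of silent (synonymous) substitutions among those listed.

2

Codon 1: AGC (Ser) → AGG (Arg) — missense.
Codon 2: AUG (Met) → ACG (Thr) — missense.
Codon 3: CGC (Arg) → GGC (Gly) — missense.
Codon 4: AGG (Arg) → AGA (Arg) — synonymous.
Codon 5: AGG (Arg) → CGG (Arg) — synonymous.
Synonymous: 2 of 5.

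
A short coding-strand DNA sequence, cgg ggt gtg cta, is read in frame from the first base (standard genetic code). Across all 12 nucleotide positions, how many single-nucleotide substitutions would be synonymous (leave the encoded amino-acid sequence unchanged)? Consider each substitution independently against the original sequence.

Codon 1 (CGG, Arg): 4 synonymous substitutions.
Codon 2 (GGT, Gly): 3 synonymous substitutions.
Codon 3 (GTG, Val): 3 synonymous substitutions.
Codon 4 (CTA, Leu): 4 synonymous substitutions.
Total: 4 + 3 + 3 + 4 = 14.

14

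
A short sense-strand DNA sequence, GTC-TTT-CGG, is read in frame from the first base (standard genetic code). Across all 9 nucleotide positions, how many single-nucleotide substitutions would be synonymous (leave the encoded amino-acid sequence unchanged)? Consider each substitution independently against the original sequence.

Codon 1 (GTC, Val): 3 synonymous substitutions.
Codon 2 (TTT, Phe): 1 synonymous substitution.
Codon 3 (CGG, Arg): 4 synonymous substitutions.
Total: 3 + 1 + 4 = 8.

8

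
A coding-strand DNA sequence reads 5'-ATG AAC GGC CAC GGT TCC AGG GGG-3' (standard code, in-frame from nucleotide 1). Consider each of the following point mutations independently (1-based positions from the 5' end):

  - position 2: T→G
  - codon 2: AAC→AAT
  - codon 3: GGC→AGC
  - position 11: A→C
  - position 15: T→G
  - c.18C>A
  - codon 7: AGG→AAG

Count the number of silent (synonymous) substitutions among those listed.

3

Codon 1: ATG (Met) → AGG (Arg) — missense.
Codon 2: AAC (Asn) → AAT (Asn) — synonymous.
Codon 3: GGC (Gly) → AGC (Ser) — missense.
Codon 4: CAC (His) → CCC (Pro) — missense.
Codon 5: GGT (Gly) → GGG (Gly) — synonymous.
Codon 6: TCC (Ser) → TCA (Ser) — synonymous.
Codon 7: AGG (Arg) → AAG (Lys) — missense.
Synonymous: 3 of 7.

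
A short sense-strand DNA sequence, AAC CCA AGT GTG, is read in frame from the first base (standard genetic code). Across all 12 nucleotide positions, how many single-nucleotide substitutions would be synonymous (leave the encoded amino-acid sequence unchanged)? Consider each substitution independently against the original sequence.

8

Codon 1 (AAC, Asn): 1 synonymous substitution.
Codon 2 (CCA, Pro): 3 synonymous substitutions.
Codon 3 (AGT, Ser): 1 synonymous substitution.
Codon 4 (GTG, Val): 3 synonymous substitutions.
Total: 1 + 3 + 1 + 3 = 8.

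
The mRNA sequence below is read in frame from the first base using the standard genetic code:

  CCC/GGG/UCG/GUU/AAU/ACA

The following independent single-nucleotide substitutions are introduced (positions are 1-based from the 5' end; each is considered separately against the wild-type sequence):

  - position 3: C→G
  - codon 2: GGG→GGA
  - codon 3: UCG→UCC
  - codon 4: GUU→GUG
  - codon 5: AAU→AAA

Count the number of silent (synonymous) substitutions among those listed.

Codon 1: CCC (Pro) → CCG (Pro) — synonymous.
Codon 2: GGG (Gly) → GGA (Gly) — synonymous.
Codon 3: UCG (Ser) → UCC (Ser) — synonymous.
Codon 4: GUU (Val) → GUG (Val) — synonymous.
Codon 5: AAU (Asn) → AAA (Lys) — missense.
Synonymous: 4 of 5.

4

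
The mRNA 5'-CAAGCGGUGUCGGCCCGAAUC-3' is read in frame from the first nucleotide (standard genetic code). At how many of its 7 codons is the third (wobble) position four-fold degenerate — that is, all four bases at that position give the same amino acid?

Codon 1 CAA (Gln): third position 2-fold.
Codon 2 GCG (Ala): third position 4-fold.
Codon 3 GUG (Val): third position 4-fold.
Codon 4 UCG (Ser): third position 4-fold.
Codon 5 GCC (Ala): third position 4-fold.
Codon 6 CGA (Arg): third position 4-fold.
Codon 7 AUC (Ile): third position 3-fold.
Four-fold degenerate third positions: 5.

5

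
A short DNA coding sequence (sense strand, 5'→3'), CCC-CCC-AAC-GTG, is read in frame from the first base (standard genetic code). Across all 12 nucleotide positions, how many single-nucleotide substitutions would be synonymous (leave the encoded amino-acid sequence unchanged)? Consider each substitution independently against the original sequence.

Codon 1 (CCC, Pro): 3 synonymous substitutions.
Codon 2 (CCC, Pro): 3 synonymous substitutions.
Codon 3 (AAC, Asn): 1 synonymous substitution.
Codon 4 (GTG, Val): 3 synonymous substitutions.
Total: 3 + 3 + 1 + 3 = 10.

10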